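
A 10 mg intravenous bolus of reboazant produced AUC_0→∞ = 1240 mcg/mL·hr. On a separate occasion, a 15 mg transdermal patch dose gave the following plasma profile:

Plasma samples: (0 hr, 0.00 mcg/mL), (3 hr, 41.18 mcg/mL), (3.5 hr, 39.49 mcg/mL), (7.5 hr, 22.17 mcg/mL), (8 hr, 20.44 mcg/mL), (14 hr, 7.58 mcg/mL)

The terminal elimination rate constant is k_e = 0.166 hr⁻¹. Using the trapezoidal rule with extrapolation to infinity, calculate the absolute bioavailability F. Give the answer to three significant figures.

F = 0.186

Trapezoidal AUC_0→14 (transdermal patch):
  [0→3]: (0.00+41.18)/2 × 3 = 61.77
  [3→3.5]: (41.18+39.49)/2 × 0.5 = 20.1675
  [3.5→7.5]: (39.49+22.17)/2 × 4 = 123.32
  [7.5→8]: (22.17+20.44)/2 × 0.5 = 10.6525
  [8→14]: (20.44+7.58)/2 × 6 = 84.06
  Sum = 299.97 mcg/mL·hr
Tail: C_last/k_e = 7.58/0.166 = 45.663
AUC_0→∞ (transdermal patch) = 299.97 + 45.663 = 345.633 mcg/mL·hr
F = (AUC_ev/D_ev)/(AUC_iv/D_iv) = (345.633/15)/(1240/10) = 23.0422/124 = 0.1858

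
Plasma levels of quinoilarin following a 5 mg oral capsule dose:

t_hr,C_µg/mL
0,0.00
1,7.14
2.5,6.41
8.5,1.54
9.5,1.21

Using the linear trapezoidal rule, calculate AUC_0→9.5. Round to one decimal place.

Trapezoidal AUC_0→9.5:
  [0→1]: (0.00+7.14)/2 × 1 = 3.57
  [1→2.5]: (7.14+6.41)/2 × 1.5 = 10.1625
  [2.5→8.5]: (6.41+1.54)/2 × 6 = 23.85
  [8.5→9.5]: (1.54+1.21)/2 × 1 = 1.375
  Sum = 38.9575 µg/mL·hr

AUC = 39.0 µg/mL·hr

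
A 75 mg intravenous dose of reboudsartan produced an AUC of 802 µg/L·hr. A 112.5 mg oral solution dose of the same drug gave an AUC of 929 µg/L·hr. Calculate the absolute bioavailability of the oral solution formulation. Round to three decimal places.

F = 0.772

F = (AUC_ev / D_ev) / (AUC_iv / D_iv)
  = (929/112.5) / (802/75)
  = 8.25778 / 10.6933 = 0.7722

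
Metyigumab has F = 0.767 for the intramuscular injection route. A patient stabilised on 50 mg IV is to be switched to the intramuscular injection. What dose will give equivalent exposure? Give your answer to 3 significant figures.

D_intramuscular = 65.2 mg

For equal systemic exposure: F × D_ev = D_iv
D_ev = D_iv / F = 50 / 0.767 = 65.189 mg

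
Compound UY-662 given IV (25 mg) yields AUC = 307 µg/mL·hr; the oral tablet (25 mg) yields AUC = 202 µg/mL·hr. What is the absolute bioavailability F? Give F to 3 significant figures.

F = 0.658

F = (AUC_ev / D_ev) / (AUC_iv / D_iv)
  = (202/25) / (307/25)
  = 8.08 / 12.28 = 0.6580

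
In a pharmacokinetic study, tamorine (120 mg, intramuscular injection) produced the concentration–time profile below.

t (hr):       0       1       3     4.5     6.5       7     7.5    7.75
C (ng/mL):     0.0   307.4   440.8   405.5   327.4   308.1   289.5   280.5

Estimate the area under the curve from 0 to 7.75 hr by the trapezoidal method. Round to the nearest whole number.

AUC = 2649 ng/mL·hr

Trapezoidal AUC_0→7.75:
  [0→1]: (0.0+307.4)/2 × 1 = 153.7
  [1→3]: (307.4+440.8)/2 × 2 = 748.2
  [3→4.5]: (440.8+405.5)/2 × 1.5 = 634.725
  [4.5→6.5]: (405.5+327.4)/2 × 2 = 732.9
  [6.5→7]: (327.4+308.1)/2 × 0.5 = 158.875
  [7→7.5]: (308.1+289.5)/2 × 0.5 = 149.4
  [7.5→7.75]: (289.5+280.5)/2 × 0.25 = 71.25
  Sum = 2649.05 ng/mL·hr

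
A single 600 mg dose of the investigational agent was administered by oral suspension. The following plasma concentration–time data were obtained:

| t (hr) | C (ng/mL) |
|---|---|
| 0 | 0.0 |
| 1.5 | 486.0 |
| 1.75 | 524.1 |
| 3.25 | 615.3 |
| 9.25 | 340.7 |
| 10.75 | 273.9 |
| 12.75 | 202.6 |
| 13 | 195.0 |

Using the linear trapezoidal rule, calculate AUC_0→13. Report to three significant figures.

Trapezoidal AUC_0→13:
  [0→1.5]: (0.0+486.0)/2 × 1.5 = 364.5
  [1.5→1.75]: (486.0+524.1)/2 × 0.25 = 126.2625
  [1.75→3.25]: (524.1+615.3)/2 × 1.5 = 854.55
  [3.25→9.25]: (615.3+340.7)/2 × 6 = 2868.0
  [9.25→10.75]: (340.7+273.9)/2 × 1.5 = 460.95
  [10.75→12.75]: (273.9+202.6)/2 × 2 = 476.5
  [12.75→13]: (202.6+195.0)/2 × 0.25 = 49.7
  Sum = 5200.4625 ng/mL·hr

AUC = 5200 ng/mL·hr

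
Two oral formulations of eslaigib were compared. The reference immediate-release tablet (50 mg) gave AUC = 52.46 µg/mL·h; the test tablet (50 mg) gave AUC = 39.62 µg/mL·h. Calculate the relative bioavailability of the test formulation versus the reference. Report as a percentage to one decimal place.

F_rel = (AUC_test/D_test) / (AUC_ref/D_ref)
      = (39.62/50) / (52.46/50)
      = 0.7924 / 1.0492 = 0.7552 = 75.52%

F_rel = 75.5%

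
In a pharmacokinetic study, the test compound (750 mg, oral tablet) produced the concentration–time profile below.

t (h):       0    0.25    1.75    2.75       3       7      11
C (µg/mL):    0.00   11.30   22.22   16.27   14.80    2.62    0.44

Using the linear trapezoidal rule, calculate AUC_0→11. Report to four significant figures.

Trapezoidal AUC_0→11:
  [0→0.25]: (0.00+11.30)/2 × 0.25 = 1.4125
  [0.25→1.75]: (11.30+22.22)/2 × 1.5 = 25.14
  [1.75→2.75]: (22.22+16.27)/2 × 1 = 19.245
  [2.75→3]: (16.27+14.80)/2 × 0.25 = 3.88375
  [3→7]: (14.80+2.62)/2 × 4 = 34.84
  [7→11]: (2.62+0.44)/2 × 4 = 6.12
  Sum = 90.64125 µg/mL·h

AUC = 90.64 µg/mL·h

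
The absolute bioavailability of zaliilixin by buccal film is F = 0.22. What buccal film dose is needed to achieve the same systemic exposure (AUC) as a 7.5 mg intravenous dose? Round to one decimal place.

For equal systemic exposure: F × D_ev = D_iv
D_ev = D_iv / F = 7.5 / 0.22 = 34.0909 mg

D_buccal = 34.1 mg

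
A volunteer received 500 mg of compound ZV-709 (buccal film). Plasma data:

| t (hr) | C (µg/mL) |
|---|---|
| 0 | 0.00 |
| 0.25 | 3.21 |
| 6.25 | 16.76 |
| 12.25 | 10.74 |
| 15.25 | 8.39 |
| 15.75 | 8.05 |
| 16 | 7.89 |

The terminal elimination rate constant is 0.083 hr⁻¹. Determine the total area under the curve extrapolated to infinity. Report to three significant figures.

AUC = 273 µg/mL·hr

Trapezoidal AUC_0→16:
  [0→0.25]: (0.00+3.21)/2 × 0.25 = 0.40125
  [0.25→6.25]: (3.21+16.76)/2 × 6 = 59.91
  [6.25→12.25]: (16.76+10.74)/2 × 6 = 82.5
  [12.25→15.25]: (10.74+8.39)/2 × 3 = 28.695
  [15.25→15.75]: (8.39+8.05)/2 × 0.5 = 4.11
  [15.75→16]: (8.05+7.89)/2 × 0.25 = 1.9925
  Sum = 177.60875 µg/mL·hr
Extrapolated tail: C_last / k_e = 7.89 / 0.083 = 95.060
AUC_0→∞ = 177.60875 + 95.060 = 272.66875 µg/mL·hr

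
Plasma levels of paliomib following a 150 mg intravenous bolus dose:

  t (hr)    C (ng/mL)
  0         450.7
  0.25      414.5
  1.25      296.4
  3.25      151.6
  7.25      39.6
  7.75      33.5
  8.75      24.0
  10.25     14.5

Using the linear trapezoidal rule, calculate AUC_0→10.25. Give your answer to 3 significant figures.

Trapezoidal AUC_0→10.25:
  [0→0.25]: (450.7+414.5)/2 × 0.25 = 108.15
  [0.25→1.25]: (414.5+296.4)/2 × 1 = 355.45
  [1.25→3.25]: (296.4+151.6)/2 × 2 = 448.0
  [3.25→7.25]: (151.6+39.6)/2 × 4 = 382.4
  [7.25→7.75]: (39.6+33.5)/2 × 0.5 = 18.275
  [7.75→8.75]: (33.5+24.0)/2 × 1 = 28.75
  [8.75→10.25]: (24.0+14.5)/2 × 1.5 = 28.875
  Sum = 1369.9 ng/mL·hr

AUC = 1370 ng/mL·hr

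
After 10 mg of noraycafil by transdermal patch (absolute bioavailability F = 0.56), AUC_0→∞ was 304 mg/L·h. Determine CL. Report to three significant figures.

CL = 0.0184 L/h

CL = F × Dose / AUC_0→∞
   = 0.56 × 10 / 304 = 0.0184211 L/h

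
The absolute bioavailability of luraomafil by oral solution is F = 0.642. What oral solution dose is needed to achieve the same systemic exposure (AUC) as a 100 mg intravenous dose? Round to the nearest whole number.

For equal systemic exposure: F × D_ev = D_iv
D_ev = D_iv / F = 100 / 0.642 = 155.763 mg

D_oral = 156 mg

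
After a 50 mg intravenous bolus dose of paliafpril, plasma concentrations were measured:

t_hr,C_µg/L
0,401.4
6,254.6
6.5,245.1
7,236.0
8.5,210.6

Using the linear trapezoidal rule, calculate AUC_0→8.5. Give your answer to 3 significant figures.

AUC = 2550 µg/L·hr

Trapezoidal AUC_0→8.5:
  [0→6]: (401.4+254.6)/2 × 6 = 1968.0
  [6→6.5]: (254.6+245.1)/2 × 0.5 = 124.925
  [6.5→7]: (245.1+236.0)/2 × 0.5 = 120.275
  [7→8.5]: (236.0+210.6)/2 × 1.5 = 334.95
  Sum = 2548.15 µg/L·hr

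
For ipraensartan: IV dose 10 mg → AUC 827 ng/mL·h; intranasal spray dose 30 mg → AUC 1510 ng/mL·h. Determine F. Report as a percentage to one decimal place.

F = (AUC_ev / D_ev) / (AUC_iv / D_iv)
  = (1510/30) / (827/10)
  = 50.3333 / 82.7 = 0.6086
  = 60.86%

F = 60.9%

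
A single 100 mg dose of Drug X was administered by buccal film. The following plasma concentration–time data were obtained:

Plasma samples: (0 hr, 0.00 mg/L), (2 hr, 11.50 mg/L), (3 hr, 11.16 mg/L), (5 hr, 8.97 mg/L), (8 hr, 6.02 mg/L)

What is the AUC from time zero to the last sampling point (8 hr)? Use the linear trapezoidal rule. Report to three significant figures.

Trapezoidal AUC_0→8:
  [0→2]: (0.00+11.50)/2 × 2 = 11.5
  [2→3]: (11.50+11.16)/2 × 1 = 11.33
  [3→5]: (11.16+8.97)/2 × 2 = 20.13
  [5→8]: (8.97+6.02)/2 × 3 = 22.485
  Sum = 65.445 mg/L·hr

AUC = 65.4 mg/L·hr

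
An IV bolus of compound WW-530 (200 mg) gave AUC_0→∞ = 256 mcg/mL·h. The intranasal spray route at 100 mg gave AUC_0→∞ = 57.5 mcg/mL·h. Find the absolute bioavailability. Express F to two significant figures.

F = (AUC_ev / D_ev) / (AUC_iv / D_iv)
  = (57.5/100) / (256/200)
  = 0.575 / 1.28 = 0.4492

F = 0.45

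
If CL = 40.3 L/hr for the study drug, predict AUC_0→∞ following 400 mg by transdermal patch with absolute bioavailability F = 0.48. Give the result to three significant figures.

AUC = 4.76 mg/L·hr

AUC_0→∞ = F × Dose / CL
        = 0.48 × 400 / 40.3 = 4.76427 mg/L·hr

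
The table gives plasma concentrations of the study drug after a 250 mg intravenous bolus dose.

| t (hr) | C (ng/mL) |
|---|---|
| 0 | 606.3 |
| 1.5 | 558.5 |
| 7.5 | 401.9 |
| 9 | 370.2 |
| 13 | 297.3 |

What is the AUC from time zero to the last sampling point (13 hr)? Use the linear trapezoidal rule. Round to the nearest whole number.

AUC = 5669 ng/mL·hr

Trapezoidal AUC_0→13:
  [0→1.5]: (606.3+558.5)/2 × 1.5 = 873.6
  [1.5→7.5]: (558.5+401.9)/2 × 6 = 2881.2
  [7.5→9]: (401.9+370.2)/2 × 1.5 = 579.075
  [9→13]: (370.2+297.3)/2 × 4 = 1335.0
  Sum = 5668.875 ng/mL·hr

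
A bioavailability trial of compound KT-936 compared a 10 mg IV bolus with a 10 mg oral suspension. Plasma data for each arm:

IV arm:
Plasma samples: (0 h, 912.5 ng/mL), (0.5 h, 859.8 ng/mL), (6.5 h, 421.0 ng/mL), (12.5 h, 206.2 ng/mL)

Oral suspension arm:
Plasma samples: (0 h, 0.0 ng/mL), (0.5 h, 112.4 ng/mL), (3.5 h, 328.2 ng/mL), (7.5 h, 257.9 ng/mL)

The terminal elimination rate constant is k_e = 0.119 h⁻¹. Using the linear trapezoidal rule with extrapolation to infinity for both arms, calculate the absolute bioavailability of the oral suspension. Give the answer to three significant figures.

F = 0.510

Trapezoidal AUC_0→12.5 (IV):
  [0→0.5]: (912.5+859.8)/2 × 0.5 = 443.075
  [0.5→6.5]: (859.8+421.0)/2 × 6 = 3842.4
  [6.5→12.5]: (421.0+206.2)/2 × 6 = 1881.6
  Sum = 6167.075 ng/mL·h
IV tail: 206.2/0.119 = 1732.773; AUC_iv,0→∞ = 6167.075 + 1732.773 = 7899.848 ng/mL·h
Trapezoidal AUC_0→7.5 (oral suspension):
  [0→0.5]: (0.0+112.4)/2 × 0.5 = 28.1
  [0.5→3.5]: (112.4+328.2)/2 × 3 = 660.9
  [3.5→7.5]: (328.2+257.9)/2 × 4 = 1172.2
  Sum = 1861.2 ng/mL·h
oral suspension tail: 257.9/0.119 = 2167.227; AUC_ev,0→∞ = 1861.2 + 2167.227 = 4028.427 ng/mL·h
F = (AUC_ev/D_ev)/(AUC_iv/D_iv) = (4028.427/10)/(7899.848/10) = 402.8427/789.9848 = 0.5099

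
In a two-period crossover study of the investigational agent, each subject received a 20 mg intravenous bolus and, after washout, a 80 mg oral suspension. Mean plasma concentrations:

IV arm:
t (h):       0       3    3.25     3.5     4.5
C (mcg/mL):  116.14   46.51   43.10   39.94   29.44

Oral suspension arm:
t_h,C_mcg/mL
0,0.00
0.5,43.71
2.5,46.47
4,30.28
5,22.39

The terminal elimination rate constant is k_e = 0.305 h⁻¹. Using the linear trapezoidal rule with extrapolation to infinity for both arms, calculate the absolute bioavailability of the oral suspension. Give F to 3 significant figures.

F = 0.163

Trapezoidal AUC_0→4.5 (IV):
  [0→3]: (116.14+46.51)/2 × 3 = 243.975
  [3→3.25]: (46.51+43.10)/2 × 0.25 = 11.20125
  [3.25→3.5]: (43.10+39.94)/2 × 0.25 = 10.38
  [3.5→4.5]: (39.94+29.44)/2 × 1 = 34.69
  Sum = 300.24625 mcg/mL·h
IV tail: 29.44/0.305 = 96.525; AUC_iv,0→∞ = 300.24625 + 96.525 = 396.77125 mcg/mL·h
Trapezoidal AUC_0→5 (oral suspension):
  [0→0.5]: (0.00+43.71)/2 × 0.5 = 10.9275
  [0.5→2.5]: (43.71+46.47)/2 × 2 = 90.18
  [2.5→4]: (46.47+30.28)/2 × 1.5 = 57.5625
  [4→5]: (30.28+22.39)/2 × 1 = 26.335
  Sum = 185.005 mcg/mL·h
oral suspension tail: 22.39/0.305 = 73.410; AUC_ev,0→∞ = 185.005 + 73.410 = 258.415 mcg/mL·h
F = (AUC_ev/D_ev)/(AUC_iv/D_iv) = (258.415/80)/(396.77125/20) = 3.2301875/19.8386 = 0.1628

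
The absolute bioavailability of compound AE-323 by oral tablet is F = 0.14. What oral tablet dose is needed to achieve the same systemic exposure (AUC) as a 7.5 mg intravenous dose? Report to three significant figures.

D_oral = 53.6 mg

For equal systemic exposure: F × D_ev = D_iv
D_ev = D_iv / F = 7.5 / 0.14 = 53.5714 mg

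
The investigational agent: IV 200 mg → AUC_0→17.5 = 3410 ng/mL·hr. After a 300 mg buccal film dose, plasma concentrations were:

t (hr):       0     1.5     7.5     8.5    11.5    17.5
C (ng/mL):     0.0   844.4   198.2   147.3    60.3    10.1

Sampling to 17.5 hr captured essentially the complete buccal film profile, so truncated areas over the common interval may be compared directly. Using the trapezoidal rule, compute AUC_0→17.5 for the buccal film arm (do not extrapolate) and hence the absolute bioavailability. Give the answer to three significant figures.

Trapezoidal AUC_0→17.5 (buccal film):
  [0→1.5]: (0.0+844.4)/2 × 1.5 = 633.3
  [1.5→7.5]: (844.4+198.2)/2 × 6 = 3127.8
  [7.5→8.5]: (198.2+147.3)/2 × 1 = 172.75
  [8.5→11.5]: (147.3+60.3)/2 × 3 = 311.4
  [11.5→17.5]: (60.3+10.1)/2 × 6 = 211.2
  Sum = 4456.45 ng/mL·hr
F = (AUC_ev/D_ev)/(AUC_iv/D_iv) = (4456.45/300)/(3410/200) = 14.8548/17.05 = 0.8712

F = 0.871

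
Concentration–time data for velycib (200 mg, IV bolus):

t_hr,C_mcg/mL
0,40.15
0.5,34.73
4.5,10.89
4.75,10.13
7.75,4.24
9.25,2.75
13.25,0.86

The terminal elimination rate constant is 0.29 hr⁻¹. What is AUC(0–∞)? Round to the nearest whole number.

AUC = 150 mcg/mL·hr

Trapezoidal AUC_0→13.25:
  [0→0.5]: (40.15+34.73)/2 × 0.5 = 18.72
  [0.5→4.5]: (34.73+10.89)/2 × 4 = 91.24
  [4.5→4.75]: (10.89+10.13)/2 × 0.25 = 2.6275
  [4.75→7.75]: (10.13+4.24)/2 × 3 = 21.555
  [7.75→9.25]: (4.24+2.75)/2 × 1.5 = 5.2425
  [9.25→13.25]: (2.75+0.86)/2 × 4 = 7.22
  Sum = 146.605 mcg/mL·hr
Extrapolated tail: C_last / k_e = 0.86 / 0.29 = 2.966
AUC_0→∞ = 146.605 + 2.966 = 149.571 mcg/mL·hr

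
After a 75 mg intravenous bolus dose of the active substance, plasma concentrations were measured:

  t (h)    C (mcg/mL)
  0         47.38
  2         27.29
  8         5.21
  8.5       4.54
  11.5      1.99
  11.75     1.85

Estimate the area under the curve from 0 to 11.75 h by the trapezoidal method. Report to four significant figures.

AUC = 184.9 mcg/mL·h

Trapezoidal AUC_0→11.75:
  [0→2]: (47.38+27.29)/2 × 2 = 74.67
  [2→8]: (27.29+5.21)/2 × 6 = 97.5
  [8→8.5]: (5.21+4.54)/2 × 0.5 = 2.4375
  [8.5→11.5]: (4.54+1.99)/2 × 3 = 9.795
  [11.5→11.75]: (1.99+1.85)/2 × 0.25 = 0.48
  Sum = 184.8825 mcg/mL·h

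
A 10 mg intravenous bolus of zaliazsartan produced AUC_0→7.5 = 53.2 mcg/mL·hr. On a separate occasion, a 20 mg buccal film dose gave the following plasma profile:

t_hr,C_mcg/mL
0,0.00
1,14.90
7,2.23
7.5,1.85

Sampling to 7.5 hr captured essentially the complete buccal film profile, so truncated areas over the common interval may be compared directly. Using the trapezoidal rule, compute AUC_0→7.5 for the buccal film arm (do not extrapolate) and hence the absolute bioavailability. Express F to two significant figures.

Trapezoidal AUC_0→7.5 (buccal film):
  [0→1]: (0.00+14.90)/2 × 1 = 7.45
  [1→7]: (14.90+2.23)/2 × 6 = 51.39
  [7→7.5]: (2.23+1.85)/2 × 0.5 = 1.02
  Sum = 59.86 mcg/mL·hr
F = (AUC_ev/D_ev)/(AUC_iv/D_iv) = (59.86/20)/(53.2/10) = 2.993/5.32 = 0.5626

F = 0.56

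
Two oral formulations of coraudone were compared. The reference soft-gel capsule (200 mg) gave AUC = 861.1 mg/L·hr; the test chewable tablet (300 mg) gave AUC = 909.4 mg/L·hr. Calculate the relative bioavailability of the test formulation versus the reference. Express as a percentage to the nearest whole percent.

F_rel = (AUC_test/D_test) / (AUC_ref/D_ref)
      = (909.4/300) / (861.1/200)
      = 3.03133 / 4.3055 = 0.7041 = 70.41%

F_rel = 70%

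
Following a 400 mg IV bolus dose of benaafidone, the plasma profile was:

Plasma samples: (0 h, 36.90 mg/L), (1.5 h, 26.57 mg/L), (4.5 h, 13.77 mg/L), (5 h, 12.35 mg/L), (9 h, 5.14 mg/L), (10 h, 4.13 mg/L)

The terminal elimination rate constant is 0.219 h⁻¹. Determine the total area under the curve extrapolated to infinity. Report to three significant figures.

AUC = 173 mg/L·h

Trapezoidal AUC_0→10:
  [0→1.5]: (36.90+26.57)/2 × 1.5 = 47.6025
  [1.5→4.5]: (26.57+13.77)/2 × 3 = 60.51
  [4.5→5]: (13.77+12.35)/2 × 0.5 = 6.53
  [5→9]: (12.35+5.14)/2 × 4 = 34.98
  [9→10]: (5.14+4.13)/2 × 1 = 4.635
  Sum = 154.2575 mg/L·h
Extrapolated tail: C_last / k_e = 4.13 / 0.219 = 18.858
AUC_0→∞ = 154.2575 + 18.858 = 173.1155 mg/L·h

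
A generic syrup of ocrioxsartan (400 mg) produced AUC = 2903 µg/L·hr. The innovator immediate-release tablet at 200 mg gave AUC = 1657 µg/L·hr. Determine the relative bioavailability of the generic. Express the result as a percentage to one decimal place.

F_rel = 87.6%

F_rel = (AUC_test/D_test) / (AUC_ref/D_ref)
      = (2903/400) / (1657/200)
      = 7.2575 / 8.285 = 0.8760 = 87.60%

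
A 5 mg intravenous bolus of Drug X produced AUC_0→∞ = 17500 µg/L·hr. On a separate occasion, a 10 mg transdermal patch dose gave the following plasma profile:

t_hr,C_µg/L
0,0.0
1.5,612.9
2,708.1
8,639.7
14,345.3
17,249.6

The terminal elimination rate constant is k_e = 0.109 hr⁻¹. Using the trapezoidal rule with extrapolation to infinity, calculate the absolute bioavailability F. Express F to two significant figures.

Trapezoidal AUC_0→17 (transdermal patch):
  [0→1.5]: (0.0+612.9)/2 × 1.5 = 459.675
  [1.5→2]: (612.9+708.1)/2 × 0.5 = 330.25
  [2→8]: (708.1+639.7)/2 × 6 = 4043.4
  [8→14]: (639.7+345.3)/2 × 6 = 2955.0
  [14→17]: (345.3+249.6)/2 × 3 = 892.35
  Sum = 8680.675 µg/L·hr
Tail: C_last/k_e = 249.6/0.109 = 2289.908
AUC_0→∞ (transdermal patch) = 8680.675 + 2289.908 = 10970.583 µg/L·hr
F = (AUC_ev/D_ev)/(AUC_iv/D_iv) = (10970.583/10)/(17500/5) = 1097.0583/3500 = 0.3134

F = 0.31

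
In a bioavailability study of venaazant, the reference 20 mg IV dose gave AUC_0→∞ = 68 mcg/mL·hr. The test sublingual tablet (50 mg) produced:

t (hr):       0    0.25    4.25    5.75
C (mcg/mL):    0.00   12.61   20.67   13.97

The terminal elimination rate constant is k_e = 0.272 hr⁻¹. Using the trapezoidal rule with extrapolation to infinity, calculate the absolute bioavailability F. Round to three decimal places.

F = 0.856

Trapezoidal AUC_0→5.75 (sublingual tablet):
  [0→0.25]: (0.00+12.61)/2 × 0.25 = 1.57625
  [0.25→4.25]: (12.61+20.67)/2 × 4 = 66.56
  [4.25→5.75]: (20.67+13.97)/2 × 1.5 = 25.98
  Sum = 94.11625 mcg/mL·hr
Tail: C_last/k_e = 13.97/0.272 = 51.360
AUC_0→∞ (sublingual tablet) = 94.11625 + 51.360 = 145.47625 mcg/mL·hr
F = (AUC_ev/D_ev)/(AUC_iv/D_iv) = (145.47625/50)/(68/20) = 2.909525/3.4 = 0.8557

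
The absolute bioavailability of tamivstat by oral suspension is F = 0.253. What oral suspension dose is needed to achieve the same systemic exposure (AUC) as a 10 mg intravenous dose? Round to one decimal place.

For equal systemic exposure: F × D_ev = D_iv
D_ev = D_iv / F = 10 / 0.253 = 39.5257 mg

D_oral = 39.5 mg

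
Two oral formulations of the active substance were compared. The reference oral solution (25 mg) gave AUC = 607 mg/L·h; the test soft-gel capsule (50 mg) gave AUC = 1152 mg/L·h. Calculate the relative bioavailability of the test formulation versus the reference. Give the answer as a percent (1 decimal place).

F_rel = (AUC_test/D_test) / (AUC_ref/D_ref)
      = (1152/50) / (607/25)
      = 23.04 / 24.28 = 0.9489 = 94.89%

F_rel = 94.9%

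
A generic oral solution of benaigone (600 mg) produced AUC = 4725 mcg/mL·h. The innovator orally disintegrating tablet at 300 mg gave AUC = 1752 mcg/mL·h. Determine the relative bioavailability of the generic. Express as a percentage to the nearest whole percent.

F_rel = (AUC_test/D_test) / (AUC_ref/D_ref)
      = (4725/600) / (1752/300)
      = 7.875 / 5.84 = 1.3485 = 134.85%

F_rel = 135%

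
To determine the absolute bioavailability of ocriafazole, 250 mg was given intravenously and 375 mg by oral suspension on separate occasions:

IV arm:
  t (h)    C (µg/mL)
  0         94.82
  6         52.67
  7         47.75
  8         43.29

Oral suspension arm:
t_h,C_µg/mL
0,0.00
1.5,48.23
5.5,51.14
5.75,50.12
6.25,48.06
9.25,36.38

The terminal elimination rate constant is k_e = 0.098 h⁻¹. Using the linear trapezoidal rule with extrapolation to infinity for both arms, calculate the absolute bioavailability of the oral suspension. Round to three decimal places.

Trapezoidal AUC_0→8 (IV):
  [0→6]: (94.82+52.67)/2 × 6 = 442.47
  [6→7]: (52.67+47.75)/2 × 1 = 50.21
  [7→8]: (47.75+43.29)/2 × 1 = 45.52
  Sum = 538.2 µg/mL·h
IV tail: 43.29/0.098 = 441.735; AUC_iv,0→∞ = 538.2 + 441.735 = 979.935 µg/mL·h
Trapezoidal AUC_0→9.25 (oral suspension):
  [0→1.5]: (0.00+48.23)/2 × 1.5 = 36.1725
  [1.5→5.5]: (48.23+51.14)/2 × 4 = 198.74
  [5.5→5.75]: (51.14+50.12)/2 × 0.25 = 12.6575
  [5.75→6.25]: (50.12+48.06)/2 × 0.5 = 24.545
  [6.25→9.25]: (48.06+36.38)/2 × 3 = 126.66
  Sum = 398.775 µg/mL·h
oral suspension tail: 36.38/0.098 = 371.224; AUC_ev,0→∞ = 398.775 + 371.224 = 769.999 µg/mL·h
F = (AUC_ev/D_ev)/(AUC_iv/D_iv) = (769.999/375)/(979.935/250) = 2.05333/3.91974 = 0.5238

F = 0.524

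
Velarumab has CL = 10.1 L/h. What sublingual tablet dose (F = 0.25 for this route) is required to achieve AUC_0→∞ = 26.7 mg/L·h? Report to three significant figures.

Dose = CL × AUC_0→∞ / F
     = 10.1 × 26.7 / 0.25 = 1078.68 mg

Dose = 1080 mg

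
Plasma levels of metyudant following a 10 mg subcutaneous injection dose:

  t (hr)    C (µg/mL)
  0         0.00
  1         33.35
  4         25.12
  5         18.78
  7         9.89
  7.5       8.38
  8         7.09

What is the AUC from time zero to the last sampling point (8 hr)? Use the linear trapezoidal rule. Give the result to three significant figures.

AUC = 163 µg/mL·hr

Trapezoidal AUC_0→8:
  [0→1]: (0.00+33.35)/2 × 1 = 16.675
  [1→4]: (33.35+25.12)/2 × 3 = 87.705
  [4→5]: (25.12+18.78)/2 × 1 = 21.95
  [5→7]: (18.78+9.89)/2 × 2 = 28.67
  [7→7.5]: (9.89+8.38)/2 × 0.5 = 4.5675
  [7.5→8]: (8.38+7.09)/2 × 0.5 = 3.8675
  Sum = 163.435 µg/mL·hr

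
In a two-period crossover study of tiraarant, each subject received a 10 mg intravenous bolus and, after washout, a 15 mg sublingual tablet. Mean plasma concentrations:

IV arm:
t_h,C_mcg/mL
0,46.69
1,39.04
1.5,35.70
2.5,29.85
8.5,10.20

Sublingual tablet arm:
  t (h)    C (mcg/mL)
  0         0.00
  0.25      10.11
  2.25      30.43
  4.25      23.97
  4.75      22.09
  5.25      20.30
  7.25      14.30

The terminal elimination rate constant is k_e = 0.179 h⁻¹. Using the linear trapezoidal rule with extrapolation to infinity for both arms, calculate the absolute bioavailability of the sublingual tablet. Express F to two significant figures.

Trapezoidal AUC_0→8.5 (IV):
  [0→1]: (46.69+39.04)/2 × 1 = 42.865
  [1→1.5]: (39.04+35.70)/2 × 0.5 = 18.685
  [1.5→2.5]: (35.70+29.85)/2 × 1 = 32.775
  [2.5→8.5]: (29.85+10.20)/2 × 6 = 120.15
  Sum = 214.475 mcg/mL·h
IV tail: 10.20/0.179 = 56.983; AUC_iv,0→∞ = 214.475 + 56.983 = 271.458 mcg/mL·h
Trapezoidal AUC_0→7.25 (sublingual tablet):
  [0→0.25]: (0.00+10.11)/2 × 0.25 = 1.26375
  [0.25→2.25]: (10.11+30.43)/2 × 2 = 40.54
  [2.25→4.25]: (30.43+23.97)/2 × 2 = 54.4
  [4.25→4.75]: (23.97+22.09)/2 × 0.5 = 11.515
  [4.75→5.25]: (22.09+20.30)/2 × 0.5 = 10.5975
  [5.25→7.25]: (20.30+14.30)/2 × 2 = 34.6
  Sum = 152.91625 mcg/mL·h
sublingual tablet tail: 14.30/0.179 = 79.888; AUC_ev,0→∞ = 152.91625 + 79.888 = 232.80425 mcg/mL·h
F = (AUC_ev/D_ev)/(AUC_iv/D_iv) = (232.80425/15)/(271.458/10) = 15.5203/27.1458 = 0.5717

F = 0.57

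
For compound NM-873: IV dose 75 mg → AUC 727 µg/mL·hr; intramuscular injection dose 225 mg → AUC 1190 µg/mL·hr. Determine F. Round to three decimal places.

F = 0.546

F = (AUC_ev / D_ev) / (AUC_iv / D_iv)
  = (1190/225) / (727/75)
  = 5.28889 / 9.69333 = 0.5456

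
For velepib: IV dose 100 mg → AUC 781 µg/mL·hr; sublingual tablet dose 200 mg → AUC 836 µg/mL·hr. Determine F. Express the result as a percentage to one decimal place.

F = (AUC_ev / D_ev) / (AUC_iv / D_iv)
  = (836/200) / (781/100)
  = 4.18 / 7.81 = 0.5352
  = 53.52%

F = 53.5%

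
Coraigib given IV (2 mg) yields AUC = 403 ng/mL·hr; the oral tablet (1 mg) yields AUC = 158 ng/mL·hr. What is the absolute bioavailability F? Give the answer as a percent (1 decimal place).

F = 78.4%

F = (AUC_ev / D_ev) / (AUC_iv / D_iv)
  = (158/1) / (403/2)
  = 158 / 201.5 = 0.7841
  = 78.41%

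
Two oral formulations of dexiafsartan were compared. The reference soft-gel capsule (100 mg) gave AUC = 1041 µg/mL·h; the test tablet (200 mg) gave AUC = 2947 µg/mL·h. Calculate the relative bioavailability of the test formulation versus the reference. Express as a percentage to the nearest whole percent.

F_rel = 142%

F_rel = (AUC_test/D_test) / (AUC_ref/D_ref)
      = (2947/200) / (1041/100)
      = 14.735 / 10.41 = 1.4155 = 141.55%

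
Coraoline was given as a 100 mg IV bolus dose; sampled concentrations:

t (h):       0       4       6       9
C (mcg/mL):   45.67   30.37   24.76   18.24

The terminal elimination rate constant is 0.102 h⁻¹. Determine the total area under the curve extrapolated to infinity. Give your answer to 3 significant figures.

AUC = 451 mcg/mL·h

Trapezoidal AUC_0→9:
  [0→4]: (45.67+30.37)/2 × 4 = 152.08
  [4→6]: (30.37+24.76)/2 × 2 = 55.13
  [6→9]: (24.76+18.24)/2 × 3 = 64.5
  Sum = 271.71 mcg/mL·h
Extrapolated tail: C_last / k_e = 18.24 / 0.102 = 178.824
AUC_0→∞ = 271.71 + 178.824 = 450.534 mcg/mL·h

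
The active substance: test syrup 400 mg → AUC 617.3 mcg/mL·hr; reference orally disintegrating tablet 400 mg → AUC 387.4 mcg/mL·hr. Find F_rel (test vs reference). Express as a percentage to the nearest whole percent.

F_rel = 159%

F_rel = (AUC_test/D_test) / (AUC_ref/D_ref)
      = (617.3/400) / (387.4/400)
      = 1.54325 / 0.9685 = 1.5934 = 159.34%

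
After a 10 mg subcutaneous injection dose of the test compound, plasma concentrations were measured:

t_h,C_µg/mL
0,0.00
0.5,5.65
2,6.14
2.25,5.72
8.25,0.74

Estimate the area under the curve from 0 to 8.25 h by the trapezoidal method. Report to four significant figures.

Trapezoidal AUC_0→8.25:
  [0→0.5]: (0.00+5.65)/2 × 0.5 = 1.4125
  [0.5→2]: (5.65+6.14)/2 × 1.5 = 8.8425
  [2→2.25]: (6.14+5.72)/2 × 0.25 = 1.4825
  [2.25→8.25]: (5.72+0.74)/2 × 6 = 19.38
  Sum = 31.1175 µg/mL·h

AUC = 31.12 µg/mL·h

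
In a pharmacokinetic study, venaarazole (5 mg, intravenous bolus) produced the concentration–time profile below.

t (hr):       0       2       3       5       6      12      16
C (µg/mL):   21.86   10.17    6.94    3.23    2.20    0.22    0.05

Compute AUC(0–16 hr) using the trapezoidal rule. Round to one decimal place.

Trapezoidal AUC_0→16:
  [0→2]: (21.86+10.17)/2 × 2 = 32.03
  [2→3]: (10.17+6.94)/2 × 1 = 8.555
  [3→5]: (6.94+3.23)/2 × 2 = 10.17
  [5→6]: (3.23+2.20)/2 × 1 = 2.715
  [6→12]: (2.20+0.22)/2 × 6 = 7.26
  [12→16]: (0.22+0.05)/2 × 4 = 0.54
  Sum = 61.27 µg/mL·hr

AUC = 61.3 µg/mL·hr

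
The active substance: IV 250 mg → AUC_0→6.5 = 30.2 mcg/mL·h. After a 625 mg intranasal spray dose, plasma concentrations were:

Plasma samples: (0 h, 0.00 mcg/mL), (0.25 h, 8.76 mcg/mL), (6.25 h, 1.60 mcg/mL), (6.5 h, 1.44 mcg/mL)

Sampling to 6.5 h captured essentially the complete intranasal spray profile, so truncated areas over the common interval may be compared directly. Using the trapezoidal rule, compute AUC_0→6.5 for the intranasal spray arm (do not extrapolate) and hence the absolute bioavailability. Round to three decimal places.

F = 0.431

Trapezoidal AUC_0→6.5 (intranasal spray):
  [0→0.25]: (0.00+8.76)/2 × 0.25 = 1.095
  [0.25→6.25]: (8.76+1.60)/2 × 6 = 31.08
  [6.25→6.5]: (1.60+1.44)/2 × 0.25 = 0.38
  Sum = 32.555 mcg/mL·h
F = (AUC_ev/D_ev)/(AUC_iv/D_iv) = (32.555/625)/(30.2/250) = 0.052088/0.1208 = 0.4312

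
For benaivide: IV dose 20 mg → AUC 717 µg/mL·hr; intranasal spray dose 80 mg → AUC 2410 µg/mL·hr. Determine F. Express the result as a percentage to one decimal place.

F = 84.0%

F = (AUC_ev / D_ev) / (AUC_iv / D_iv)
  = (2410/80) / (717/20)
  = 30.125 / 35.85 = 0.8403
  = 84.03%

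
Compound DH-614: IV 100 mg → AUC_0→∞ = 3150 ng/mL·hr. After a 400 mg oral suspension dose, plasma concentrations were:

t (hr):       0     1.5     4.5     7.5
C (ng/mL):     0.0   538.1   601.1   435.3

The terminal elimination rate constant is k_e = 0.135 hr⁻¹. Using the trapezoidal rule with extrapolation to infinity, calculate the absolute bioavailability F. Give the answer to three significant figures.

Trapezoidal AUC_0→7.5 (oral suspension):
  [0→1.5]: (0.0+538.1)/2 × 1.5 = 403.575
  [1.5→4.5]: (538.1+601.1)/2 × 3 = 1708.8
  [4.5→7.5]: (601.1+435.3)/2 × 3 = 1554.6
  Sum = 3666.975 ng/mL·hr
Tail: C_last/k_e = 435.3/0.135 = 3224.444
AUC_0→∞ (oral suspension) = 3666.975 + 3224.444 = 6891.419 ng/mL·hr
F = (AUC_ev/D_ev)/(AUC_iv/D_iv) = (6891.419/400)/(3150/100) = 17.2285/31.5 = 0.5469

F = 0.547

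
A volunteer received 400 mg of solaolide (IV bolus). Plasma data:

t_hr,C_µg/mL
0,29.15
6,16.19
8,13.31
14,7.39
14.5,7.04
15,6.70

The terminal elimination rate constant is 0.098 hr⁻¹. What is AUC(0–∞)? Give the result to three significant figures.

Trapezoidal AUC_0→15:
  [0→6]: (29.15+16.19)/2 × 6 = 136.02
  [6→8]: (16.19+13.31)/2 × 2 = 29.5
  [8→14]: (13.31+7.39)/2 × 6 = 62.1
  [14→14.5]: (7.39+7.04)/2 × 0.5 = 3.6075
  [14.5→15]: (7.04+6.70)/2 × 0.5 = 3.435
  Sum = 234.6625 µg/mL·hr
Extrapolated tail: C_last / k_e = 6.70 / 0.098 = 68.367
AUC_0→∞ = 234.6625 + 68.367 = 303.0295 µg/mL·hr

AUC = 303 µg/mL·hr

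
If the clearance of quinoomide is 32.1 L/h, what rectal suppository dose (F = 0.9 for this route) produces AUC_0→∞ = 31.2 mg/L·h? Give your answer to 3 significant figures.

Dose = 1110 mg

Dose = CL × AUC_0→∞ / F
     = 32.1 × 31.2 / 0.9 = 1112.8 mg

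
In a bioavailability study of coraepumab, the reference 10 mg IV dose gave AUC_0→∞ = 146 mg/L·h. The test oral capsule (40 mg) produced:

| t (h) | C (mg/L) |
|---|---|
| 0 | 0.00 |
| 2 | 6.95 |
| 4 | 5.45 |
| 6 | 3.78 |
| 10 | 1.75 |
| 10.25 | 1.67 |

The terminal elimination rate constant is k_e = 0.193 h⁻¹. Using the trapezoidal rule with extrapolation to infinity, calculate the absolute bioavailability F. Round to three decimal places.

F = 0.083

Trapezoidal AUC_0→10.25 (oral capsule):
  [0→2]: (0.00+6.95)/2 × 2 = 6.95
  [2→4]: (6.95+5.45)/2 × 2 = 12.4
  [4→6]: (5.45+3.78)/2 × 2 = 9.23
  [6→10]: (3.78+1.75)/2 × 4 = 11.06
  [10→10.25]: (1.75+1.67)/2 × 0.25 = 0.4275
  Sum = 40.0675 mg/L·h
Tail: C_last/k_e = 1.67/0.193 = 8.653
AUC_0→∞ (oral capsule) = 40.0675 + 8.653 = 48.7205 mg/L·h
F = (AUC_ev/D_ev)/(AUC_iv/D_iv) = (48.7205/40)/(146/10) = 1.2180125/14.6 = 0.0834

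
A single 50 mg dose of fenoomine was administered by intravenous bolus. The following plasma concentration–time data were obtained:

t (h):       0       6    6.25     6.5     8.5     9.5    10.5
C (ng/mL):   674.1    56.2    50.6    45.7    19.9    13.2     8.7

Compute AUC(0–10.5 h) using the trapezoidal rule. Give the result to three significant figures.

Trapezoidal AUC_0→10.5:
  [0→6]: (674.1+56.2)/2 × 6 = 2190.9
  [6→6.25]: (56.2+50.6)/2 × 0.25 = 13.35
  [6.25→6.5]: (50.6+45.7)/2 × 0.25 = 12.0375
  [6.5→8.5]: (45.7+19.9)/2 × 2 = 65.6
  [8.5→9.5]: (19.9+13.2)/2 × 1 = 16.55
  [9.5→10.5]: (13.2+8.7)/2 × 1 = 10.95
  Sum = 2309.3875 ng/mL·h

AUC = 2310 ng/mL·h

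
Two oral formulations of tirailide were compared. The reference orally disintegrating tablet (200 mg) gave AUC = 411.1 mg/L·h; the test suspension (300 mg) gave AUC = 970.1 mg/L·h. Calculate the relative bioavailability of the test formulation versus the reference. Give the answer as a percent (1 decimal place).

F_rel = (AUC_test/D_test) / (AUC_ref/D_ref)
      = (970.1/300) / (411.1/200)
      = 3.23367 / 2.0555 = 1.5732 = 157.32%

F_rel = 157.3%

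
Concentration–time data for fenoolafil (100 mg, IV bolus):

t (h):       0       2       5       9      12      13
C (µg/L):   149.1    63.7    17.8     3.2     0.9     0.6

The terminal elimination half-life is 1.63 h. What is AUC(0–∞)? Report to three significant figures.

AUC = 385 µg/L·h

Trapezoidal AUC_0→13:
  [0→2]: (149.1+63.7)/2 × 2 = 212.8
  [2→5]: (63.7+17.8)/2 × 3 = 122.25
  [5→9]: (17.8+3.2)/2 × 4 = 42.0
  [9→12]: (3.2+0.9)/2 × 3 = 6.15
  [12→13]: (0.9+0.6)/2 × 1 = 0.75
  Sum = 383.95 µg/L·h
k_e = ln2 / t½ = 0.693147 / 1.63 = 0.4252 h^-1
Extrapolated tail: C_last / k_e = 0.6 / 0.4252 = 1.411
AUC_0→∞ = 383.95 + 1.411 = 385.361 µg/L·h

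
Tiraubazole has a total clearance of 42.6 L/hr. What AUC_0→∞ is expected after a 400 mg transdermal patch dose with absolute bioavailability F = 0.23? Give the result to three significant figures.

AUC_0→∞ = F × Dose / CL
        = 0.23 × 400 / 42.6 = 2.15962 mg/L·hr

AUC = 2.16 mg/L·hr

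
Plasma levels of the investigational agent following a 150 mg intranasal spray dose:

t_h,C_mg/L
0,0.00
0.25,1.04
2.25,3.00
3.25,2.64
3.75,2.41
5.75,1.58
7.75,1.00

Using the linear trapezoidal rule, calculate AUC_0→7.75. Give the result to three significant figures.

AUC = 14.8 mg/L·h

Trapezoidal AUC_0→7.75:
  [0→0.25]: (0.00+1.04)/2 × 0.25 = 0.13
  [0.25→2.25]: (1.04+3.00)/2 × 2 = 4.04
  [2.25→3.25]: (3.00+2.64)/2 × 1 = 2.82
  [3.25→3.75]: (2.64+2.41)/2 × 0.5 = 1.2625
  [3.75→5.75]: (2.41+1.58)/2 × 2 = 3.99
  [5.75→7.75]: (1.58+1.00)/2 × 2 = 2.58
  Sum = 14.8225 mg/L·h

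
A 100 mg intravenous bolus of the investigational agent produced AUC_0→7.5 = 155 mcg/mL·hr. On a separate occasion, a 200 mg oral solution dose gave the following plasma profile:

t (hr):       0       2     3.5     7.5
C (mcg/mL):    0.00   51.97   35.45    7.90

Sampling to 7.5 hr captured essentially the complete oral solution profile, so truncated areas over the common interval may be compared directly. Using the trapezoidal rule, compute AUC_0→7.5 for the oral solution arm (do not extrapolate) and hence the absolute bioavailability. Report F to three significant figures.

F = 0.659

Trapezoidal AUC_0→7.5 (oral solution):
  [0→2]: (0.00+51.97)/2 × 2 = 51.97
  [2→3.5]: (51.97+35.45)/2 × 1.5 = 65.565
  [3.5→7.5]: (35.45+7.90)/2 × 4 = 86.7
  Sum = 204.235 mcg/mL·hr
F = (AUC_ev/D_ev)/(AUC_iv/D_iv) = (204.235/200)/(155/100) = 1.021175/1.55 = 0.6588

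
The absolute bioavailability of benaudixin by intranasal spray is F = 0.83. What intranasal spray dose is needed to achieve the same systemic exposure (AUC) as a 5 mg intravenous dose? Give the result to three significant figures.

For equal systemic exposure: F × D_ev = D_iv
D_ev = D_iv / F = 5 / 0.83 = 6.0241 mg

D_intranasal = 6.02 mg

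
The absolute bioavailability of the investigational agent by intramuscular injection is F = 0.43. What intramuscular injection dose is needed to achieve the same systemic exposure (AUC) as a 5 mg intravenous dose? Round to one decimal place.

For equal systemic exposure: F × D_ev = D_iv
D_ev = D_iv / F = 5 / 0.43 = 11.6279 mg

D_intramuscular = 11.6 mg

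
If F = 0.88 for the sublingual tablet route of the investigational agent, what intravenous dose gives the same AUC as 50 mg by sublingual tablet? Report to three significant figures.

D_iv = 44.0 mg

Systemic exposure from an extravascular dose = F × D_ev, so the equivalent IV dose is F × D_ev.
D_iv = F × D_ev = 0.88 × 50 = 44 mg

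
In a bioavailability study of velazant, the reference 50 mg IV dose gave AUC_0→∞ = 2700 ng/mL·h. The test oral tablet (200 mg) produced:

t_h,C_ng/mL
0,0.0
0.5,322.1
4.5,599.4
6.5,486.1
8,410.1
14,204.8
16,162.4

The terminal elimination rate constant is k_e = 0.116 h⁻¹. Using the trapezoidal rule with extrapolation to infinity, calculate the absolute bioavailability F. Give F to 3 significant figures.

Trapezoidal AUC_0→16 (oral tablet):
  [0→0.5]: (0.0+322.1)/2 × 0.5 = 80.525
  [0.5→4.5]: (322.1+599.4)/2 × 4 = 1843.0
  [4.5→6.5]: (599.4+486.1)/2 × 2 = 1085.5
  [6.5→8]: (486.1+410.1)/2 × 1.5 = 672.15
  [8→14]: (410.1+204.8)/2 × 6 = 1844.7
  [14→16]: (204.8+162.4)/2 × 2 = 367.2
  Sum = 5893.075 ng/mL·h
Tail: C_last/k_e = 162.4/0.116 = 1400.000
AUC_0→∞ (oral tablet) = 5893.075 + 1400.000 = 7293.075 ng/mL·h
F = (AUC_ev/D_ev)/(AUC_iv/D_iv) = (7293.075/200)/(2700/50) = 36.465375/54 = 0.6753

F = 0.675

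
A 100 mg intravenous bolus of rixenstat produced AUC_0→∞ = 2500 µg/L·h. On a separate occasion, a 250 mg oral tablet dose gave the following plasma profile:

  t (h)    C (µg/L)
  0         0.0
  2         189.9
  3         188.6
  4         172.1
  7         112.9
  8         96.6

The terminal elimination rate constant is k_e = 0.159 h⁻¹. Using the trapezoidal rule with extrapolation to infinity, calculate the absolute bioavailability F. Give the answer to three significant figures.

Trapezoidal AUC_0→8 (oral tablet):
  [0→2]: (0.0+189.9)/2 × 2 = 189.9
  [2→3]: (189.9+188.6)/2 × 1 = 189.25
  [3→4]: (188.6+172.1)/2 × 1 = 180.35
  [4→7]: (172.1+112.9)/2 × 3 = 427.5
  [7→8]: (112.9+96.6)/2 × 1 = 104.75
  Sum = 1091.75 µg/L·h
Tail: C_last/k_e = 96.6/0.159 = 607.547
AUC_0→∞ (oral tablet) = 1091.75 + 607.547 = 1699.297 µg/L·h
F = (AUC_ev/D_ev)/(AUC_iv/D_iv) = (1699.297/250)/(2500/100) = 6.797188/25 = 0.2719

F = 0.272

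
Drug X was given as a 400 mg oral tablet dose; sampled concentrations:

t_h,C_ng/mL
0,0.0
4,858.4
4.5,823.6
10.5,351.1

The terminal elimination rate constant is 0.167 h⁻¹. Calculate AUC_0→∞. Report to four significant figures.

AUC = 7764 ng/mL·h

Trapezoidal AUC_0→10.5:
  [0→4]: (0.0+858.4)/2 × 4 = 1716.8
  [4→4.5]: (858.4+823.6)/2 × 0.5 = 420.5
  [4.5→10.5]: (823.6+351.1)/2 × 6 = 3524.1
  Sum = 5661.4 ng/mL·h
Extrapolated tail: C_last / k_e = 351.1 / 0.167 = 2102.395
AUC_0→∞ = 5661.4 + 2102.395 = 7763.795 ng/mL·h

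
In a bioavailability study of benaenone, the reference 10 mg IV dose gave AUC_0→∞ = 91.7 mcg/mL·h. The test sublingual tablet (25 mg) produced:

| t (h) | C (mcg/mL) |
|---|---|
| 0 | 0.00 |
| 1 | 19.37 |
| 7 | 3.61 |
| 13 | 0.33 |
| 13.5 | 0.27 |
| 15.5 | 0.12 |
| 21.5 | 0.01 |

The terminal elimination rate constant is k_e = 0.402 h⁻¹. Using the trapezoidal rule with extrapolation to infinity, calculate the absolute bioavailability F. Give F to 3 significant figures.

F = 0.399

Trapezoidal AUC_0→21.5 (sublingual tablet):
  [0→1]: (0.00+19.37)/2 × 1 = 9.685
  [1→7]: (19.37+3.61)/2 × 6 = 68.94
  [7→13]: (3.61+0.33)/2 × 6 = 11.82
  [13→13.5]: (0.33+0.27)/2 × 0.5 = 0.15
  [13.5→15.5]: (0.27+0.12)/2 × 2 = 0.39
  [15.5→21.5]: (0.12+0.01)/2 × 6 = 0.39
  Sum = 91.375 mcg/mL·h
Tail: C_last/k_e = 0.01/0.402 = 0.025
AUC_0→∞ (sublingual tablet) = 91.375 + 0.025 = 91.4 mcg/mL·h
F = (AUC_ev/D_ev)/(AUC_iv/D_iv) = (91.4/25)/(91.7/10) = 3.656/9.17 = 0.3987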